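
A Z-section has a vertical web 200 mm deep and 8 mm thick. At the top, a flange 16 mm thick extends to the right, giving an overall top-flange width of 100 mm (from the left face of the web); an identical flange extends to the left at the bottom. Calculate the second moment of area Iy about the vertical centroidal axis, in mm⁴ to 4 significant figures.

Split into non-overlapping primitives; take the origin at the lower-left of the bounding box.
Web: 8 × 200, A = 1 600 mm², x = 96 mm, Ī = 8533.33 mm⁴.
Top flange (beyond web): 92 × 16, A = 1 472 mm², x = 146 mm, Ī = 1 038 251 mm⁴.
Bottom flange (beyond web): 92 × 16, A = 1 472 mm², x = 46 mm, Ī = 1 038 251 mm⁴.
Centroid: x̄ = ΣA·x / ΣA = 96 mm.
Transfer each piece to the vertical centroidal axis using Ī + A·d² with d = x − 96:
  web: d = 0 mm → contributes +8533.33 mm⁴
  top flange (beyond web): d = 50 mm → contributes +4 718 251 mm⁴
  bottom flange (beyond web): d = -50 mm → contributes +4 718 251 mm⁴
Total I = 9 445 035 mm⁴.

Iy ≈ 9.445 × 10⁶ mm⁴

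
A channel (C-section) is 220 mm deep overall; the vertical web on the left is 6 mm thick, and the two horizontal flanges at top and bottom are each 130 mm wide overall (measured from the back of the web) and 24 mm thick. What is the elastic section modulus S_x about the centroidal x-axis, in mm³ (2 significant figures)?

Treat the section as a set of non-overlapping primitives; coordinates are from the bounding-box lower-left.
Web: 6 × 220, A = 1 320 mm², y = 110 mm, Ī = 5 324 000 mm⁴.
Top flange (beyond web): 124 × 24, A = 2 976 mm², y = 208 mm, Ī = 142 848 mm⁴.
Bottom flange (beyond web): 124 × 24, A = 2 976 mm², y = 12 mm, Ī = 142 848 mm⁴.
By symmetry the centroid is at mid-height, ȳ = 110 mm.
Transfer each piece to the centroidal x-axis using Ī + A·d² with d = y − 110:
  web: d = 0 mm → contributes +5 324 000 mm⁴
  top flange (beyond web): d = 98 mm → contributes +28 724 352 mm⁴
  bottom flange (beyond web): d = -98 mm → contributes +28 724 352 mm⁴
Total I = 62 772 704 mm⁴.
Extreme fibre distance c = 110 mm; S = I/c = 570 661 mm³.

S_x ≈ 5.7 × 10⁵ mm³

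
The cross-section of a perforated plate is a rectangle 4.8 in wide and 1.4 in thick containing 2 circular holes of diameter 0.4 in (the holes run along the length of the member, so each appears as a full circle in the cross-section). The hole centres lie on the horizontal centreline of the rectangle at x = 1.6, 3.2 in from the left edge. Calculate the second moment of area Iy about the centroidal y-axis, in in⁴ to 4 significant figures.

Iy ≈ 12.74 in⁴

Break the section into simple shapes (no overlaps), measuring from the bottom-left corner of the bounding box.
Plate: 4.8 × 1.4, A = 6.72 in², x = 2.4 in, Ī = 12.9024 in⁴.
Hole 1 (subtracted): ⌀0.4, A = 0.125664 in², x = 1.6 in, Ī = 0.00125664 in⁴.
Hole 2 (subtracted): ⌀0.4, A = 0.125664 in², x = 3.2 in, Ī = 0.00125664 in⁴.
By symmetry the centroid is at mid-width, x̄ = 2.4 in.
Transfer each piece to the centroidal y-axis using Ī + A·d² with d = x − 2.4:
  plate: d = 0 in → contributes +12.9024 in⁴
  hole 1: d = -0.8 in → contributes −0.0816814 in⁴
  hole 2: d = 0.8 in → contributes −0.0816814 in⁴
Total I = 12.739 in⁴.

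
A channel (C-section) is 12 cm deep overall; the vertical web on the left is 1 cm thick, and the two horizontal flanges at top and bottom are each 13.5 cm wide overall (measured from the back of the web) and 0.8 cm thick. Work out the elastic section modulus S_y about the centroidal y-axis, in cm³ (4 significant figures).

S_y ≈ 68.68 cm³

Treat the section as a set of non-overlapping primitives; coordinates are from the bounding-box lower-left.
Web: 1 × 12, A = 12 cm², x = 0.5 cm, Ī = 1 cm⁴.
Top flange (beyond web): 12.5 × 0.8, A = 10 cm², x = 7.25 cm, Ī = 130.208 cm⁴.
Bottom flange (beyond web): 12.5 × 0.8, A = 10 cm², x = 7.25 cm, Ī = 130.208 cm⁴.
Centroid: x̄ = ΣA·x / ΣA = 4.71875 cm.
Transfer each piece to the centroidal y-axis using Ī + A·d² with d = x − 4.71875:
  web: d = -4.21875 cm → contributes +214.574 cm⁴
  top flange (beyond web): d = 2.53125 cm → contributes +194.281 cm⁴
  bottom flange (beyond web): d = 2.53125 cm → contributes +194.281 cm⁴
Total I = 603.135 cm⁴.
Extreme fibre distance c = 8.78125 cm; S = I/c = 68.6845 cm³.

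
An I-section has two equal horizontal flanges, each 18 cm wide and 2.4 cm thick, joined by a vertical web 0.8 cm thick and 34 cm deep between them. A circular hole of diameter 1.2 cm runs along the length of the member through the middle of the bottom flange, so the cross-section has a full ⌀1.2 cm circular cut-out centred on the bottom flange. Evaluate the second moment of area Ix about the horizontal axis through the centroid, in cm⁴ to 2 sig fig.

Ix ≈ 3.1 × 10⁴ cm⁴

Break the section into simple shapes (no overlaps), measuring from the bottom-left corner of the bounding box.
Bottom flange: 18 × 2.4, A = 43.2 cm², y = 1.2 cm, Ī = 20.74 cm⁴.
Web: 0.8 × 34, A = 27.2 cm², y = 19.4 cm, Ī = 2 620 cm⁴.
Top flange: 18 × 2.4, A = 43.2 cm², y = 37.6 cm, Ī = 20.74 cm⁴.
Hole (subtracted): ⌀1.2, A = 1.131 cm², y = 1.2 cm, Ī = 0.1018 cm⁴.
Centroid: ȳ = ΣA·y / ΣA = 19.58 cm.
Transfer each piece to the horizontal axis through the centroid using Ī + A·d² with d = y − 19.58:
  bottom flange: d = -18.38 cm → contributes +14 620 cm⁴
  web: d = -0.183 cm → contributes +2 621 cm⁴
  top flange: d = 18.02 cm → contributes +14 044 cm⁴
  hole: d = -18.38 cm → contributes −382.3 cm⁴
Total I = 30 902 cm⁴.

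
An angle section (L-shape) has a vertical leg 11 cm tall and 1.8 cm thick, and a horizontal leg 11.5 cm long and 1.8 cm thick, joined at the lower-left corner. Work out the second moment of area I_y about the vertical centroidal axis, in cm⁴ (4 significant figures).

I_y ≈ 449.0 cm⁴

Decompose the section into non-overlapping parts with the origin at the bottom-left of its bounding rectangle.
Vertical leg: 1.8 × 11, A = 19.8 cm², x = 0.9 cm, Ī = 5.346 cm⁴.
Horizontal leg (remainder): 9.7 × 1.8, A = 17.46 cm², x = 6.65 cm, Ī = 136.901 cm⁴.
Centroid: x̄ = ΣA·x / ΣA = 3.59444 cm.
Transfer each piece to the vertical centroidal axis using Ī + A·d² with d = x − 3.59444:
  vertical leg: d = -2.69444 cm → contributes +149.095 cm⁴
  horizontal leg (remainder): d = 3.05556 cm → contributes +299.915 cm⁴
Total I = 449.009 cm⁴.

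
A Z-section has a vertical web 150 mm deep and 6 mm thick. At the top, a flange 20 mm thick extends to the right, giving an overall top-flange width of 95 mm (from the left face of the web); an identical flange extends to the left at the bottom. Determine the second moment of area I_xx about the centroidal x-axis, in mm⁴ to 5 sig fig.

I_xx ≈ 1.6847 × 10⁷ mm⁴

Treat the section as a set of non-overlapping primitives; coordinates are from the bounding-box lower-left.
Web: 6 × 150, A = 900 mm², y = 75 mm, Ī = 1 687 500 mm⁴.
Top flange (beyond web): 89 × 20, A = 1 780 mm², y = 140 mm, Ī = 59333.33 mm⁴.
Bottom flange (beyond web): 89 × 20, A = 1 780 mm², y = 10 mm, Ī = 59333.33 mm⁴.
Centroid: ȳ = ΣA·y / ΣA = 75 mm.
Transfer each piece to the centroidal x-axis using Ī + A·d² with d = y − 75:
  web: d = 0 mm → contributes +1 687 500 mm⁴
  top flange (beyond web): d = 65 mm → contributes +7 579 833 mm⁴
  bottom flange (beyond web): d = -65 mm → contributes +7 579 833 mm⁴
Total I = 16 847 167 mm⁴.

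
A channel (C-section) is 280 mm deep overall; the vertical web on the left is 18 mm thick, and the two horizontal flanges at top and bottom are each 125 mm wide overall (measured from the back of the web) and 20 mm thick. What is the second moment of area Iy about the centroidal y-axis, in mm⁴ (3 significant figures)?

Decompose the section into non-overlapping parts with the origin at the bottom-left of its bounding rectangle.
Web: 18 × 280, A = 5 040 mm², x = 9 mm, Ī = 136 080 mm⁴.
Top flange (beyond web): 107 × 20, A = 2 140 mm², x = 71.5 mm, Ī = 2 041 738 mm⁴.
Bottom flange (beyond web): 107 × 20, A = 2 140 mm², x = 71.5 mm, Ī = 2 041 738 mm⁴.
Centroid: x̄ = ΣA·x / ΣA = 37.702 mm.
Transfer each piece to the centroidal y-axis using Ī + A·d² with d = x − 37.702:
  web: d = -28.702 mm → contributes +4 287 974 mm⁴
  top flange (beyond web): d = 33.798 mm → contributes +4 486 312 mm⁴
  bottom flange (beyond web): d = 33.798 mm → contributes +4 486 312 mm⁴
Total I = 13 260 597 mm⁴.

Iy ≈ 1.33 × 10⁷ mm⁴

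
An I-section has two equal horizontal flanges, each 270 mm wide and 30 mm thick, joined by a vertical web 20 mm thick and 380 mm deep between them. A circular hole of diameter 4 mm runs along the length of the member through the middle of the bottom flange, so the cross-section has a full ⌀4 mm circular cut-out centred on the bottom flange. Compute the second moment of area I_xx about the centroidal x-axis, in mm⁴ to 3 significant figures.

I_xx ≈ 7.73 × 10⁸ mm⁴

Split into non-overlapping primitives; take the origin at the lower-left of the bounding box.
Bottom flange: 270 × 30, A = 8 100 mm², y = 15 mm, Ī = 607 500 mm⁴.
Web: 20 × 380, A = 7 600 mm², y = 220 mm, Ī = 91 453 333 mm⁴.
Top flange: 270 × 30, A = 8 100 mm², y = 425 mm, Ī = 607 500 mm⁴.
Hole (subtracted): ⌀4, A = 12.566 mm², y = 15 mm, Ī = 12.566 mm⁴.
Centroid: ȳ = ΣA·y / ΣA = 220.11 mm.
Transfer each piece to the centroidal x-axis using Ī + A·d² with d = y − 220.11:
  bottom flange: d = -205.11 mm → contributes +341 369 749 mm⁴
  web: d = -0.1083 mm → contributes +91 453 422 mm⁴
  top flange: d = 204.89 mm → contributes +340 650 441 mm⁴
  hole: d = -205.11 mm → contributes −528 672 mm⁴
Total I = 772 944 940 mm⁴.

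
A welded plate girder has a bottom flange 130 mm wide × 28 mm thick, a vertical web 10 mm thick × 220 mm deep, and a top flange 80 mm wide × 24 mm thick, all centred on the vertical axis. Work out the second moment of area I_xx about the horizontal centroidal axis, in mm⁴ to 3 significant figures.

Break the section into simple shapes (no overlaps), measuring from the bottom-left corner of the bounding box.
Bottom plate: 130 × 28, A = 3 640 mm², y = 14 mm, Ī = 237 813 mm⁴.
Web plate: 10 × 220, A = 2 200 mm², y = 138 mm, Ī = 8 873 333 mm⁴.
Top plate: 80 × 24, A = 1 920 mm², y = 260 mm, Ī = 92 160 mm⁴.
Centroid: ȳ = ΣA·y / ΣA = 110.02 mm.
Transfer each piece to the horizontal centroidal axis using Ī + A·d² with d = y − 110.02:
  bottom plate: d = -96.021 mm → contributes +33 798 465 mm⁴
  web plate: d = 27.979 mm → contributes +10 595 594 mm⁴
  top plate: d = 149.98 mm → contributes +43 280 285 mm⁴
Total I = 87 674 343 mm⁴.

I_xx ≈ 8.77 × 10⁷ mm⁴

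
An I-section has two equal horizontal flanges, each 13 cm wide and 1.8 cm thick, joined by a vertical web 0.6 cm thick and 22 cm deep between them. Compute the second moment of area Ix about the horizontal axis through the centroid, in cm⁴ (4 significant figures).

Split into non-overlapping primitives; take the origin at the lower-left of the bounding box.
Bottom flange: 13 × 1.8, A = 23.4 cm², y = 0.9 cm, Ī = 6.318 cm⁴.
Web: 0.6 × 22, A = 13.2 cm², y = 12.8 cm, Ī = 532.4 cm⁴.
Top flange: 13 × 1.8, A = 23.4 cm², y = 24.7 cm, Ī = 6.318 cm⁴.
By symmetry the centroid is at mid-height, ȳ = 12.8 cm.
Transfer each piece to the horizontal axis through the centroid using Ī + A·d² with d = y − 12.8:
  bottom flange: d = -11.9 cm → contributes +3319.99 cm⁴
  web: d = 0 cm → contributes +532.4 cm⁴
  top flange: d = 11.9 cm → contributes +3319.99 cm⁴
Total I = 7172.38 cm⁴.

Ix ≈ 7172 cm⁴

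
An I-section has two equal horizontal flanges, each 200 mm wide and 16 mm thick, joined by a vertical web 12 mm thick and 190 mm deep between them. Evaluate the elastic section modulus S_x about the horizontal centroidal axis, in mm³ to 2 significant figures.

Break the section into simple shapes (no overlaps), measuring from the bottom-left corner of the bounding box.
Bottom flange: 200 × 16, A = 3 200 mm², y = 8 mm, Ī = 68 267 mm⁴.
Web: 12 × 190, A = 2 280 mm², y = 111 mm, Ī = 6 859 000 mm⁴.
Top flange: 200 × 16, A = 3 200 mm², y = 214 mm, Ī = 68 267 mm⁴.
By symmetry the centroid is at mid-height, ȳ = 111 mm.
Transfer each piece to the horizontal centroidal axis using Ī + A·d² with d = y − 111:
  bottom flange: d = -103 mm → contributes +34 017 067 mm⁴
  web: d = 0 mm → contributes +6 859 000 mm⁴
  top flange: d = 103 mm → contributes +34 017 067 mm⁴
Total I = 74 893 133 mm⁴.
Extreme fibre distance c = 111 mm; S = I/c = 674 713 mm³.

S_x ≈ 6.7 × 10⁵ mm³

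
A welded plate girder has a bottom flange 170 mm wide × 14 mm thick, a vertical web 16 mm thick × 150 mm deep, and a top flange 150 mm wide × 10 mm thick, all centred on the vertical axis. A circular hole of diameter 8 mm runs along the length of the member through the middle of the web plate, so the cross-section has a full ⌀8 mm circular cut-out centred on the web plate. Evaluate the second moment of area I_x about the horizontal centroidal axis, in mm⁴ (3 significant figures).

Decompose the section into non-overlapping parts with the origin at the bottom-left of its bounding rectangle.
Bottom plate: 170 × 14, A = 2 380 mm², y = 7 mm, Ī = 38 873 mm⁴.
Web plate: 16 × 150, A = 2 400 mm², y = 89 mm, Ī = 4 500 000 mm⁴.
Top plate: 150 × 10, A = 1 500 mm², y = 169 mm, Ī = 12 500 mm⁴.
Hole (subtracted): ⌀8, A = 50.265 mm², y = 89 mm, Ī = 201.06 mm⁴.
Centroid: ȳ = ΣA·y / ΣA = 76.935 mm.
Transfer each piece to the horizontal centroidal axis using Ī + A·d² with d = y − 76.935:
  bottom plate: d = -69.935 mm → contributes +11 679 319 mm⁴
  web plate: d = 12.065 mm → contributes +4 849 338 mm⁴
  top plate: d = 92.065 mm → contributes +12 726 369 mm⁴
  hole: d = 12.065 mm → contributes −7517.6 mm⁴
Total I = 29 247 508 mm⁴.

I_x ≈ 2.92 × 10⁷ mm⁴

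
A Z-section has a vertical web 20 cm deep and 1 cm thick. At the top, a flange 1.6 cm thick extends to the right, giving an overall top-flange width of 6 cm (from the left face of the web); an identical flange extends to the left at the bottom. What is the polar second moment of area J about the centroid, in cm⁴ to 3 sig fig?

J ≈ 2200 cm⁴

Split into non-overlapping primitives; take the origin at the lower-left of the bounding box.
Web: 1 × 20, A = 20 cm², y = 10 cm, Ī = 666.67 cm⁴.
Top flange (beyond web): 5 × 1.6, A = 8 cm², y = 19.2 cm, Ī = 1.7067 cm⁴.
Bottom flange (beyond web): 5 × 1.6, A = 8 cm², y = 0.8 cm, Ī = 1.7067 cm⁴.
Centroid: ȳ = ΣA·y / ΣA = 10 cm.
Transfer each piece to the centroidal x-axis using Ī + A·d² with d = y − 10:
  web: d = 0 cm → contributes +666.67 cm⁴
  top flange (beyond web): d = 9.2 cm → contributes +678.83 cm⁴
  bottom flange (beyond web): d = -9.2 cm → contributes +678.83 cm⁴
Total I = 2024.3 cm⁴.
For the y-axis: x̄ = 5.5 cm.
Repeating about the centroidal y-axis gives I_y = 179 cm⁴.
Polar second moment: J = I_x + I_y = 2203.3 cm⁴.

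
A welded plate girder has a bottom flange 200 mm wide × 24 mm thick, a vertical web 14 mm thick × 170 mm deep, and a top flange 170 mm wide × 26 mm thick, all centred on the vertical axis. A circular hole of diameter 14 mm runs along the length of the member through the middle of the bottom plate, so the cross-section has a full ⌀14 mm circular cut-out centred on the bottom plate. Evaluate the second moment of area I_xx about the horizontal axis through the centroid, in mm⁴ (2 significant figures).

I_xx ≈ 9.2 × 10⁷ mm⁴

Decompose the section into non-overlapping parts with the origin at the bottom-left of its bounding rectangle.
Bottom plate: 200 × 24, A = 4 800 mm², y = 12 mm, Ī = 230 400 mm⁴.
Web plate: 14 × 170, A = 2 380 mm², y = 109 mm, Ī = 5 731 833 mm⁴.
Top plate: 170 × 26, A = 4 420 mm², y = 207 mm, Ī = 248 993 mm⁴.
Hole (subtracted): ⌀14, A = 153.9 mm², y = 12 mm, Ī = 1 886 mm⁴.
Centroid: ȳ = ΣA·y / ΣA = 107.5 mm.
Transfer each piece to the horizontal axis through the centroid using Ī + A·d² with d = y − 107.5:
  bottom plate: d = -95.47 mm → contributes +43 980 458 mm⁴
  web plate: d = 1.53 mm → contributes +5 737 402 mm⁴
  top plate: d = 99.53 mm → contributes +44 034 147 mm⁴
  hole: d = -95.47 mm → contributes −1 404 969 mm⁴
Total I = 92 347 037 mm⁴.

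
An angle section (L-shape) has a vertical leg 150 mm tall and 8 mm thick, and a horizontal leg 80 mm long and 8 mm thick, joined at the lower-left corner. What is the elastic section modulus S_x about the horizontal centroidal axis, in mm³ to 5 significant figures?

S_x ≈ 4.2998 × 10⁴ mm³

Break the section into simple shapes (no overlaps), measuring from the bottom-left corner of the bounding box.
Vertical leg: 8 × 150, A = 1 200 mm², y = 75 mm, Ī = 2 250 000 mm⁴.
Horizontal leg (remainder): 72 × 8, A = 576 mm², y = 4 mm, Ī = 3 072 mm⁴.
Centroid: ȳ = ΣA·y / ΣA = 51.97297 mm.
Transfer each piece to the horizontal centroidal axis using Ī + A·d² with d = y − 51.97297:
  vertical leg: d = 23.02703 mm → contributes +2 886 293 mm⁴
  horizontal leg (remainder): d = -47.97297 mm → contributes +1 328 682 mm⁴
Total I = 4 214 975 mm⁴.
Extreme fibre distance c = 98.02703 mm; S = I/c = 42998.09 mm³.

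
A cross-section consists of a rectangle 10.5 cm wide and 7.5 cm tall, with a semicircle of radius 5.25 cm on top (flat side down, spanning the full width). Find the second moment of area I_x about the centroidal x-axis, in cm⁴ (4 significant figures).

I_x ≈ 1451 cm⁴

Break the section into simple shapes (no overlaps), measuring from the bottom-left corner of the bounding box.
Rectangular body: 10.5 × 7.5, A = 78.75 cm², y = 3.75 cm, Ī = 369.141 cm⁴.
Semicircular cap: semicircle r = 5.25, A = 43.2951 cm², y = 9.72817 cm, Ī = 83.3814 cm⁴.
Centroid: ȳ = ΣA·y / ΣA = 5.87074 cm.
Transfer each piece to the centroidal x-axis using Ī + A·d² with d = y − 5.87074:
  rectangular body: d = -2.12074 cm → contributes +723.32 cm⁴
  semicircular cap: d = 3.85743 cm → contributes +727.603 cm⁴
Total I = 1450.92 cm⁴.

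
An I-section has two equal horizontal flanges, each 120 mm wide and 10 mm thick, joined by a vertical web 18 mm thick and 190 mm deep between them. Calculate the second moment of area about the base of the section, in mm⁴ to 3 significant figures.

Treat the section as a set of non-overlapping primitives; coordinates are from the bounding-box lower-left.
Bottom flange: 120 × 10, A = 1 200 mm², y = 5 mm, Ī = 10 000 mm⁴.
Web: 18 × 190, A = 3 420 mm², y = 105 mm, Ī = 10 288 500 mm⁴.
Top flange: 120 × 10, A = 1 200 mm², y = 205 mm, Ī = 10 000 mm⁴.
Transfer each piece to the base of the section using Ī + A·d² with d = y − 0:
  bottom flange: d = 5 mm → contributes +40 000 mm⁴
  web: d = 105 mm → contributes +47 994 000 mm⁴
  top flange: d = 205 mm → contributes +50 440 000 mm⁴
Total I = 98 474 000 mm⁴.

I_base ≈ 9.85 × 10⁷ mm⁴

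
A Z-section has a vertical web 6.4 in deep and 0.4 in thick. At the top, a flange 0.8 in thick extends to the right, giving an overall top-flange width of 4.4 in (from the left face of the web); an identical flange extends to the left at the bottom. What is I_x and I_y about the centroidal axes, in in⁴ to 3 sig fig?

Treat the section as a set of non-overlapping primitives; coordinates are from the bounding-box lower-left.
Web: 0.4 × 6.4, A = 2.56 in², y = 3.2 in, Ī = 8.7381 in⁴.
Top flange (beyond web): 4 × 0.8, A = 3.2 in², y = 6 in, Ī = 0.17067 in⁴.
Bottom flange (beyond web): 4 × 0.8, A = 3.2 in², y = 0.4 in, Ī = 0.17067 in⁴.
Centroid: ȳ = ΣA·y / ΣA = 3.2 in.
Transfer each piece to the centroidal x-axis using Ī + A·d² with d = y − 3.2:
  web: d = 0 in → contributes +8.7381 in⁴
  top flange (beyond web): d = 2.8 in → contributes +25.259 in⁴
  bottom flange (beyond web): d = -2.8 in → contributes +25.259 in⁴
Total I = 59.255 in⁴.
For the y-axis: x̄ = 4.2 in.
Repeating about the centroidal y-axis gives I_y = 39.543 in⁴.

I_x ≈ 59.3 in⁴, I_y ≈ 39.5 in⁴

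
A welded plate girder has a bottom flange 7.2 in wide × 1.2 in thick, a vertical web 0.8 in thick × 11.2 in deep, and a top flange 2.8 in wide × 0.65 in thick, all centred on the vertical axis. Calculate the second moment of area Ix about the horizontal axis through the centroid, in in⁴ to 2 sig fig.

Decompose the section into non-overlapping parts with the origin at the bottom-left of its bounding rectangle.
Bottom plate: 7.2 × 1.2, A = 8.64 in², y = 0.6 in, Ī = 1.037 in⁴.
Web plate: 0.8 × 11.2, A = 8.96 in², y = 6.8 in, Ī = 93.66 in⁴.
Top plate: 2.8 × 0.65, A = 1.82 in², y = 12.73 in, Ī = 0.06408 in⁴.
Centroid: ȳ = ΣA·y / ΣA = 4.597 in.
Transfer each piece to the horizontal axis through the centroid using Ī + A·d² with d = y − 4.597:
  bottom plate: d = -3.997 in → contributes +139.1 in⁴
  web plate: d = 2.203 in → contributes +137.2 in⁴
  top plate: d = 8.128 in → contributes +120.3 in⁴
Total I = 396.5 in⁴.

Ix ≈ 400 in⁴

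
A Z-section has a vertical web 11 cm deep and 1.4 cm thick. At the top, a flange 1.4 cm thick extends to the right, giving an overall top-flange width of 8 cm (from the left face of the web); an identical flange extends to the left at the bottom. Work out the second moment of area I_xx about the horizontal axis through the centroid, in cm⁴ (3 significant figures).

Split into non-overlapping primitives; take the origin at the lower-left of the bounding box.
Web: 1.4 × 11, A = 15.4 cm², y = 5.5 cm, Ī = 155.28 cm⁴.
Top flange (beyond web): 6.6 × 1.4, A = 9.24 cm², y = 10.3 cm, Ī = 1.5092 cm⁴.
Bottom flange (beyond web): 6.6 × 1.4, A = 9.24 cm², y = 0.7 cm, Ī = 1.5092 cm⁴.
Centroid: ȳ = ΣA·y / ΣA = 5.5 cm.
Transfer each piece to the horizontal axis through the centroid using Ī + A·d² with d = y − 5.5:
  web: d = 0 cm → contributes +155.28 cm⁴
  top flange (beyond web): d = 4.8 cm → contributes +214.4 cm⁴
  bottom flange (beyond web): d = -4.8 cm → contributes +214.4 cm⁴
Total I = 584.08 cm⁴.

I_xx ≈ 584 cm⁴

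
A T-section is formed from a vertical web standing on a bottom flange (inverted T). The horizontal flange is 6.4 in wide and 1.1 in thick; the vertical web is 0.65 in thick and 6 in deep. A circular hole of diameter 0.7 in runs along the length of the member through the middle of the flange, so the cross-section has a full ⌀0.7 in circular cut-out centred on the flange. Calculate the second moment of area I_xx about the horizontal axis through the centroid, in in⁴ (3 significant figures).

I_xx ≈ 43.4 in⁴

Split into non-overlapping primitives; take the origin at the lower-left of the bounding box.
Flange: 6.4 × 1.1, A = 7.04 in², y = 0.55 in, Ī = 0.70987 in⁴.
Web: 0.65 × 6, A = 3.9 in², y = 4.1 in, Ī = 11.7 in⁴.
Hole (subtracted): ⌀0.7, A = 0.38485 in², y = 0.55 in, Ī = 0.011786 in⁴.
Centroid: ȳ = ΣA·y / ΣA = 1.8617 in.
Transfer each piece to the horizontal axis through the centroid using Ī + A·d² with d = y − 1.8617:
  flange: d = -1.3117 in → contributes +12.822 in⁴
  web: d = 2.2383 in → contributes +31.239 in⁴
  hole: d = -1.3117 in → contributes −0.67391 in⁴
Total I = 43.388 in⁴.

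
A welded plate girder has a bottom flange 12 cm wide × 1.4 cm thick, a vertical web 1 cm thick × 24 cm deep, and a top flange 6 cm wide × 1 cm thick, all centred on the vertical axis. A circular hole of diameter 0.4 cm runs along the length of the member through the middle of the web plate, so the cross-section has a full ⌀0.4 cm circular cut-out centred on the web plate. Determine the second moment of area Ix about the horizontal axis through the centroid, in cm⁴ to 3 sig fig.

Treat the section as a set of non-overlapping primitives; coordinates are from the bounding-box lower-left.
Bottom plate: 12 × 1.4, A = 16.8 cm², y = 0.7 cm, Ī = 2.744 cm⁴.
Web plate: 1 × 24, A = 24 cm², y = 13.4 cm, Ī = 1 152 cm⁴.
Top plate: 6 × 1, A = 6 cm², y = 25.9 cm, Ī = 0.5 cm⁴.
Hole (subtracted): ⌀0.4, A = 0.12566 cm², y = 13.4 cm, Ī = 0.0012566 cm⁴.
Centroid: ȳ = ΣA·y / ΣA = 10.436 cm.
Transfer each piece to the horizontal axis through the centroid using Ī + A·d² with d = y − 10.436:
  bottom plate: d = -9.7356 cm → contributes +1595.1 cm⁴
  web plate: d = 2.9644 cm → contributes +1362.9 cm⁴
  top plate: d = 15.464 cm → contributes +1435.4 cm⁴
  hole: d = 2.9644 cm → contributes −1.1055 cm⁴
Total I = 4392.3 cm⁴.

Ix ≈ 4390 cm⁴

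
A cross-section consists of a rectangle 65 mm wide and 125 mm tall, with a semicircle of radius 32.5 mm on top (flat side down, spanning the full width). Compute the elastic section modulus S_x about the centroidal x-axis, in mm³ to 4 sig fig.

S_x ≈ 2.281 × 10⁵ mm³

Treat the section as a set of non-overlapping primitives; coordinates are from the bounding-box lower-left.
Rectangular body: 65 × 125, A = 8 125 mm², y = 62.5 mm, Ī = 10 579 427 mm⁴.
Semicircular cap: semicircle r = 32.5, A = 1659.15 mm², y = 138.793 mm, Ī = 122 452 mm⁴.
Centroid: ȳ = ΣA·y / ΣA = 75.4375 mm.
Transfer each piece to the centroidal x-axis using Ī + A·d² with d = y − 75.4375:
  rectangular body: d = -12.9375 mm → contributes +11 939 381 mm⁴
  semicircular cap: d = 63.3559 mm → contributes +6 782 250 mm⁴
Total I = 18 721 632 mm⁴.
Extreme fibre distance c = 82.0625 mm; S = I/c = 228 139 mm³.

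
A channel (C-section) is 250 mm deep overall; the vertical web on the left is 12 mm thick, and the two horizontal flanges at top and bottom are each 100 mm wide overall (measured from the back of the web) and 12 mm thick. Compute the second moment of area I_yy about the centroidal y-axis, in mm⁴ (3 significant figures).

Decompose the section into non-overlapping parts with the origin at the bottom-left of its bounding rectangle.
Web: 12 × 250, A = 3 000 mm², x = 6 mm, Ī = 36 000 mm⁴.
Top flange (beyond web): 88 × 12, A = 1 056 mm², x = 56 mm, Ī = 681 472 mm⁴.
Bottom flange (beyond web): 88 × 12, A = 1 056 mm², x = 56 mm, Ī = 681 472 mm⁴.
Centroid: x̄ = ΣA·x / ΣA = 26.657 mm.
Transfer each piece to the centroidal y-axis using Ī + A·d² with d = x − 26.657:
  web: d = -20.657 mm → contributes +1 316 169 mm⁴
  top flange (beyond web): d = 29.343 mm → contributes +1 590 683 mm⁴
  bottom flange (beyond web): d = 29.343 mm → contributes +1 590 683 mm⁴
Total I = 4 497 536 mm⁴.

I_yy ≈ 4.50 × 10⁶ mm⁴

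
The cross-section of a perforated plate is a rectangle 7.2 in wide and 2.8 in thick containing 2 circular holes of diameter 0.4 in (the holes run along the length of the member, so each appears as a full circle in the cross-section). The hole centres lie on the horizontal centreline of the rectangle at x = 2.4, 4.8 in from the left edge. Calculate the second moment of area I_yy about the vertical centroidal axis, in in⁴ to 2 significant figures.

Decompose the section into non-overlapping parts with the origin at the bottom-left of its bounding rectangle.
Plate: 7.2 × 2.8, A = 20.16 in², x = 3.6 in, Ī = 87.09 in⁴.
Hole 1 (subtracted): ⌀0.4, A = 0.1257 in², x = 2.4 in, Ī = 0.001257 in⁴.
Hole 2 (subtracted): ⌀0.4, A = 0.1257 in², x = 4.8 in, Ī = 0.001257 in⁴.
By symmetry the centroid is at mid-width, x̄ = 3.6 in.
Transfer each piece to the vertical centroidal axis using Ī + A·d² with d = x − 3.6:
  plate: d = 0 in → contributes +87.09 in⁴
  hole 1: d = -1.2 in → contributes −0.1822 in⁴
  hole 2: d = 1.2 in → contributes −0.1822 in⁴
Total I = 86.73 in⁴.

I_yy ≈ 87 in⁴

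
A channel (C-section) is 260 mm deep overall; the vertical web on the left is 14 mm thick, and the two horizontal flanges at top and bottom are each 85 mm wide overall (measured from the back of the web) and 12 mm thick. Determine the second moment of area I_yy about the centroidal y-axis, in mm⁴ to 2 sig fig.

I_yy ≈ 2.9 × 10⁶ mm⁴

Break the section into simple shapes (no overlaps), measuring from the bottom-left corner of the bounding box.
Web: 14 × 260, A = 3 640 mm², x = 7 mm, Ī = 59 453 mm⁴.
Top flange (beyond web): 71 × 12, A = 852 mm², x = 49.5 mm, Ī = 357 911 mm⁴.
Bottom flange (beyond web): 71 × 12, A = 852 mm², x = 49.5 mm, Ī = 357 911 mm⁴.
Centroid: x̄ = ΣA·x / ΣA = 20.55 mm.
Transfer each piece to the centroidal y-axis using Ī + A·d² with d = x − 20.55:
  web: d = -13.55 mm → contributes +727 929 mm⁴
  top flange (beyond web): d = 28.95 mm → contributes +1 071 893 mm⁴
  bottom flange (beyond web): d = 28.95 mm → contributes +1 071 893 mm⁴
Total I = 2 871 715 mm⁴.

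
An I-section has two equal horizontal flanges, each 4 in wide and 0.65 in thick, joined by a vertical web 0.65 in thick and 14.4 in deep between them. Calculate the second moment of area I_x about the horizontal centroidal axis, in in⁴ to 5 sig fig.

I_x ≈ 456.38 in⁴

Split into non-overlapping primitives; take the origin at the lower-left of the bounding box.
Bottom flange: 4 × 0.65, A = 2.6 in², y = 0.325 in, Ī = 0.09154167 in⁴.
Web: 0.65 × 14.4, A = 9.36 in², y = 7.85 in, Ī = 161.7408 in⁴.
Top flange: 4 × 0.65, A = 2.6 in², y = 15.375 in, Ī = 0.09154167 in⁴.
By symmetry the centroid is at mid-height, ȳ = 7.85 in.
Transfer each piece to the horizontal centroidal axis using Ī + A·d² with d = y − 7.85:
  bottom flange: d = -7.525 in → contributes +147.3182 in⁴
  web: d = 0 in → contributes +161.7408 in⁴
  top flange: d = 7.525 in → contributes +147.3182 in⁴
Total I = 456.3771 in⁴.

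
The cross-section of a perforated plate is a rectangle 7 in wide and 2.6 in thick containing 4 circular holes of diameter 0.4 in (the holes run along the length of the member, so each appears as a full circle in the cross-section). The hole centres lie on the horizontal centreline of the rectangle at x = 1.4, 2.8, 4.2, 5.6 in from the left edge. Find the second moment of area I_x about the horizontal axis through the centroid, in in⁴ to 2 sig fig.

I_x ≈ 10 in⁴

Decompose the section into non-overlapping parts with the origin at the bottom-left of its bounding rectangle.
Plate: 7 × 2.6, A = 18.2 in², y = 1.3 in, Ī = 10.25 in⁴.
Hole 1 (subtracted): ⌀0.4, A = 0.1257 in², y = 1.3 in, Ī = 0.001257 in⁴.
Hole 2 (subtracted): ⌀0.4, A = 0.1257 in², y = 1.3 in, Ī = 0.001257 in⁴.
Hole 3 (subtracted): ⌀0.4, A = 0.1257 in², y = 1.3 in, Ī = 0.001257 in⁴.
Hole 4 (subtracted): ⌀0.4, A = 0.1257 in², y = 1.3 in, Ī = 0.001257 in⁴.
By symmetry the centroid is at mid-height, ȳ = 1.3 in.
All pieces are centred on the horizontal axis through the centroid, so I = ΣĪ (holes subtracted) = 10.25 in⁴.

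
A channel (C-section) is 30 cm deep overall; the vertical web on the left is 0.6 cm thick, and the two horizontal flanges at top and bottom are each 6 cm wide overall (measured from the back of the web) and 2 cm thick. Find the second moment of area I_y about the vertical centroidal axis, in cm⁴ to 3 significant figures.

Break the section into simple shapes (no overlaps), measuring from the bottom-left corner of the bounding box.
Web: 0.6 × 30, A = 18 cm², x = 0.3 cm, Ī = 0.54 cm⁴.
Top flange (beyond web): 5.4 × 2, A = 10.8 cm², x = 3.3 cm, Ī = 26.244 cm⁴.
Bottom flange (beyond web): 5.4 × 2, A = 10.8 cm², x = 3.3 cm, Ī = 26.244 cm⁴.
Centroid: x̄ = ΣA·x / ΣA = 1.9364 cm.
Transfer each piece to the vertical centroidal axis using Ī + A·d² with d = x − 1.9364:
  web: d = -1.6364 cm → contributes +48.738 cm⁴
  top flange (beyond web): d = 1.3636 cm → contributes +46.327 cm⁴
  bottom flange (beyond web): d = 1.3636 cm → contributes +46.327 cm⁴
Total I = 141.39 cm⁴.

I_y ≈ 141 cm⁴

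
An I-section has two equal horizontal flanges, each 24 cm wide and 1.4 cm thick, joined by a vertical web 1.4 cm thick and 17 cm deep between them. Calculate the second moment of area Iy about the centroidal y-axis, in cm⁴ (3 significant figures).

Break the section into simple shapes (no overlaps), measuring from the bottom-left corner of the bounding box.
Bottom flange: 24 × 1.4, A = 33.6 cm², x = 12 cm, Ī = 1612.8 cm⁴.
Web: 1.4 × 17, A = 23.8 cm², x = 12 cm, Ī = 3.8873 cm⁴.
Top flange: 24 × 1.4, A = 33.6 cm², x = 12 cm, Ī = 1612.8 cm⁴.
By symmetry the centroid is at mid-width, x̄ = 12 cm.
All pieces are centred on the centroidal y-axis, so I = ΣĪ = 3229.5 cm⁴.

Iy ≈ 3230 cm⁴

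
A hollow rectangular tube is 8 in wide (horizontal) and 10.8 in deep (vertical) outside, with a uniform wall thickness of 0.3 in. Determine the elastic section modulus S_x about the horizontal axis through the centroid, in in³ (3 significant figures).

S_x ≈ 34.3 in³

Treat the section as a set of non-overlapping primitives; coordinates are from the bounding-box lower-left.
Outer rectangle: 8 × 10.8, A = 86.4 in², y = 5.4 in, Ī = 839.81 in⁴.
Inner void (subtracted): 7.4 × 10.2, A = 75.48 in², y = 5.4 in, Ī = 654.41 in⁴.
By symmetry the centroid is at mid-height, ȳ = 5.4 in.
All pieces are centred on the horizontal axis through the centroid, so I = ΣĪ (holes subtracted) = 185.4 in⁴.
Extreme fibre distance c = 5.4 in; S = I/c = 34.333 in³.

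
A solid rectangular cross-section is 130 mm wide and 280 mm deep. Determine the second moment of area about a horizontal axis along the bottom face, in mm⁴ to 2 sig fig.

I_base ≈ 9.5 × 10⁸ mm⁴

The section: 130 × 280, A = 36 400 mm², y = 140 mm, Ī = 237 813 333 mm⁴.
Transfer it to the base of the section using Ī + A·d² with d = y − 0:
  the section: d = 140 mm → contributes +951 253 333 mm⁴
Total I = 951 253 333 mm⁴.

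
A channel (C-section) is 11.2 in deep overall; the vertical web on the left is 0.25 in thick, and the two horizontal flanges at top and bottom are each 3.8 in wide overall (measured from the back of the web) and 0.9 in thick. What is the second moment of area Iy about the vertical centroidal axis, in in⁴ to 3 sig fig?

Decompose the section into non-overlapping parts with the origin at the bottom-left of its bounding rectangle.
Web: 0.25 × 11.2, A = 2.8 in², x = 0.125 in, Ī = 0.014583 in⁴.
Top flange (beyond web): 3.55 × 0.9, A = 3.195 in², x = 2.025 in, Ī = 3.3554 in⁴.
Bottom flange (beyond web): 3.55 × 0.9, A = 3.195 in², x = 2.025 in, Ī = 3.3554 in⁴.
Centroid: x̄ = ΣA·x / ΣA = 1.4461 in.
Transfer each piece to the vertical centroidal axis using Ī + A·d² with d = x − 1.4461:
  web: d = -1.3211 in → contributes +4.9015 in⁴
  top flange (beyond web): d = 0.57889 in → contributes +4.4261 in⁴
  bottom flange (beyond web): d = 0.57889 in → contributes +4.4261 in⁴
Total I = 13.754 in⁴.

Iy ≈ 13.8 in⁴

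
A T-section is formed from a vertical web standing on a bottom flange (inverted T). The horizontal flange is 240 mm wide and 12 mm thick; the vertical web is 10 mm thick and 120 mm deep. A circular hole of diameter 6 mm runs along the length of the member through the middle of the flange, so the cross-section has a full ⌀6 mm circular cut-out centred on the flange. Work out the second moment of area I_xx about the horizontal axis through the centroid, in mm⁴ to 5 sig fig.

I_xx ≈ 5.1536 × 10⁶ mm⁴

Split into non-overlapping primitives; take the origin at the lower-left of the bounding box.
Flange: 240 × 12, A = 2 880 mm², y = 6 mm, Ī = 34 560 mm⁴.
Web: 10 × 120, A = 1 200 mm², y = 72 mm, Ī = 1 440 000 mm⁴.
Hole (subtracted): ⌀6, A = 28.27433 mm², y = 6 mm, Ī = 63.61725 mm⁴.
Centroid: ȳ = ΣA·y / ΣA = 25.54723 mm.
Transfer each piece to the horizontal axis through the centroid using Ī + A·d² with d = y − 25.54723:
  flange: d = -19.54723 mm → contributes +1 134 991 mm⁴
  web: d = 46.45277 mm → contributes +4 029 432 mm⁴
  hole: d = -19.54723 mm → contributes −10867.07 mm⁴
Total I = 5 153 556 mm⁴.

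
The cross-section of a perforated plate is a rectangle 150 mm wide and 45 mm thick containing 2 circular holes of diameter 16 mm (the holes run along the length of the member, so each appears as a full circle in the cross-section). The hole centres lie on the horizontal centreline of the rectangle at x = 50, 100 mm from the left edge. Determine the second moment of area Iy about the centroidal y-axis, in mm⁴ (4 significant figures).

Iy ≈ 1.240 × 10⁷ mm⁴

Break the section into simple shapes (no overlaps), measuring from the bottom-left corner of the bounding box.
Plate: 150 × 45, A = 6 750 mm², x = 75 mm, Ī = 12 656 250 mm⁴.
Hole 1 (subtracted): ⌀16, A = 201.062 mm², x = 50 mm, Ī = 3216.99 mm⁴.
Hole 2 (subtracted): ⌀16, A = 201.062 mm², x = 100 mm, Ī = 3216.99 mm⁴.
By symmetry the centroid is at mid-width, x̄ = 75 mm.
Transfer each piece to the centroidal y-axis using Ī + A·d² with d = x − 75:
  plate: d = 0 mm → contributes +12 656 250 mm⁴
  hole 1: d = -25 mm → contributes −128 881 mm⁴
  hole 2: d = 25 mm → contributes −128 881 mm⁴
Total I = 12 398 489 mm⁴.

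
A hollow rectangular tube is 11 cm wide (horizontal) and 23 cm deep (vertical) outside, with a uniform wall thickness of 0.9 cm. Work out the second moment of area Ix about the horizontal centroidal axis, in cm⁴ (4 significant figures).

Break the section into simple shapes (no overlaps), measuring from the bottom-left corner of the bounding box.
Outer rectangle: 11 × 23, A = 253 cm², y = 11.5 cm, Ī = 11153.1 cm⁴.
Inner void (subtracted): 9.2 × 21.2, A = 195.04 cm², y = 11.5 cm, Ī = 7304.9 cm⁴.
By symmetry the centroid is at mid-height, ȳ = 11.5 cm.
All pieces are centred on the horizontal centroidal axis, so I = ΣĪ (holes subtracted) = 3848.19 cm⁴.

Ix ≈ 3848 cm⁴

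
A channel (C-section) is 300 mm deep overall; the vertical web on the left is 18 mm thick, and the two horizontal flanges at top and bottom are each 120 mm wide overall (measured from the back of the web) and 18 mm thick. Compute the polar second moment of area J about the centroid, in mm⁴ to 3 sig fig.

J ≈ 1.25 × 10⁸ mm⁴

Decompose the section into non-overlapping parts with the origin at the bottom-left of its bounding rectangle.
Web: 18 × 300, A = 5 400 mm², y = 150 mm, Ī = 40 500 000 mm⁴.
Top flange (beyond web): 102 × 18, A = 1 836 mm², y = 291 mm, Ī = 49 572 mm⁴.
Bottom flange (beyond web): 102 × 18, A = 1 836 mm², y = 9 mm, Ī = 49 572 mm⁴.
By symmetry the centroid is at mid-height, ȳ = 150 mm.
Transfer each piece to the centroidal x-axis using Ī + A·d² with d = y − 150:
  web: d = 0 mm → contributes +40 500 000 mm⁴
  top flange (beyond web): d = 141 mm → contributes +36 551 088 mm⁴
  bottom flange (beyond web): d = -141 mm → contributes +36 551 088 mm⁴
Total I = 113 602 176 mm⁴.
For the y-axis: x̄ = 33.286 mm.
Repeating about the centroidal y-axis gives I_y = 11 197 995 mm⁴.
Polar second moment: J = I_x + I_y = 124 800 171 mm⁴.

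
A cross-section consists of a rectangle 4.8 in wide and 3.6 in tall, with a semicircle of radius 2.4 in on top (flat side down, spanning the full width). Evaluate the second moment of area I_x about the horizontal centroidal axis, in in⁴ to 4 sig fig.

I_x ≈ 69.48 in⁴

Decompose the section into non-overlapping parts with the origin at the bottom-left of its bounding rectangle.
Rectangular body: 4.8 × 3.6, A = 17.28 in², y = 1.8 in, Ī = 18.6624 in⁴.
Semicircular cap: semicircle r = 2.4, A = 9.04779 in², y = 4.61859 in, Ī = 3.64147 in⁴.
Centroid: ȳ = ΣA·y / ΣA = 2.76864 in.
Transfer each piece to the horizontal centroidal axis using Ī + A·d² with d = y − 2.76864:
  rectangular body: d = -0.968635 in → contributes +34.8754 in⁴
  semicircular cap: d = 1.84996 in → contributes +34.6061 in⁴
Total I = 69.4815 in⁴.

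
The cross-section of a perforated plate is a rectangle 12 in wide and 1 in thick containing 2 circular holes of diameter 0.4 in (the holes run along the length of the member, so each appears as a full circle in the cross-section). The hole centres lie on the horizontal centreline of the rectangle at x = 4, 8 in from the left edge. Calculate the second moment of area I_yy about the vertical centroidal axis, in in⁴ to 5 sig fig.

Split into non-overlapping primitives; take the origin at the lower-left of the bounding box.
Plate: 12 × 1, A = 12 in², x = 6 in, Ī = 144 in⁴.
Hole 1 (subtracted): ⌀0.4, A = 0.1256637 in², x = 4 in, Ī = 0.001256637 in⁴.
Hole 2 (subtracted): ⌀0.4, A = 0.1256637 in², x = 8 in, Ī = 0.001256637 in⁴.
By symmetry the centroid is at mid-width, x̄ = 6 in.
Transfer each piece to the vertical centroidal axis using Ī + A·d² with d = x − 6:
  plate: d = 0 in → contributes +144 in⁴
  hole 1: d = -2 in → contributes −0.5039115 in⁴
  hole 2: d = 2 in → contributes −0.5039115 in⁴
Total I = 142.9922 in⁴.

I_yy ≈ 142.99 in⁴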